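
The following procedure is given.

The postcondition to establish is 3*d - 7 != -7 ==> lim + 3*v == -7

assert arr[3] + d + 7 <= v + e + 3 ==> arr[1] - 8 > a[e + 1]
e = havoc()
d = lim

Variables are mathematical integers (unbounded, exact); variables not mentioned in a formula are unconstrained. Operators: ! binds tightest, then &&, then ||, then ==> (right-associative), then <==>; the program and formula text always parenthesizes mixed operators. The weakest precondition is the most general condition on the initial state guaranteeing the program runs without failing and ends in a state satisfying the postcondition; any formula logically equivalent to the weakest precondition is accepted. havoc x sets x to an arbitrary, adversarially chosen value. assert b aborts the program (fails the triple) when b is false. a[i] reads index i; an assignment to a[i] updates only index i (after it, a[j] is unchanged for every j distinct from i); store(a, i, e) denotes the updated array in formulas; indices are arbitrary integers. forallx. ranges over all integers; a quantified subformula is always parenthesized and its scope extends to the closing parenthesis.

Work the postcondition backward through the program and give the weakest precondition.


Working backward. After the program, the postcondition 3*d - 7 != -7 ==> lim + 3*v == -7 must hold; in canonical form it is 3*d != 0 ==> lim + 3*v == -7.
Before d := lim: 3*lim != 0 ==> lim + 3*v == -7
Before havoc e: 3*lim != 0 ==> lim + 3*v == -7
Before assert arr[3] + d + 7 <= v + e + 3 ==> arr[1] - 8 > a[e + 1]: (arr[3] + d <= e + v - 4 ==> arr[1] > a[e + 1] + 8) && (3*lim != 0 ==> lim + 3*v == -7)
Answer: WP = (arr[3] + d <= e + v - 4 ==> arr[1] > a[e + 1] + 8) && (3*lim != 0 ==> lim + 3*v == -7)


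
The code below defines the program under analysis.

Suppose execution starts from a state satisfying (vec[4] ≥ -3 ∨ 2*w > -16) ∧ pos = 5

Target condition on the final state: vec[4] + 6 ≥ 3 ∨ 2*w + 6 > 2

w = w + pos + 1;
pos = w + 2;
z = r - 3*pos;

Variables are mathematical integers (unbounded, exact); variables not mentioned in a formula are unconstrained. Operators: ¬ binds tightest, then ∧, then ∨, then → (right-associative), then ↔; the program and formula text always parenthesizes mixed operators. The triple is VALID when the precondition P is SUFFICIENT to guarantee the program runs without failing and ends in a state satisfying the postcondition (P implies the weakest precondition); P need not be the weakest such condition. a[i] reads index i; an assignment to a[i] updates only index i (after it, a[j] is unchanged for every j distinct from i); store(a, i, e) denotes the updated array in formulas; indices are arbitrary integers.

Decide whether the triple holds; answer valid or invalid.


Working backward. After the program, the postcondition vec[4] + 6 ≥ 3 ∨ 2*w + 6 > 2 must hold; in canonical form it is vec[4] ≥ -3 ∨ 2*w > -4.
Before z := r - 3*pos: vec[4] ≥ -3 ∨ 2*w > -4
Before pos := w + 2: vec[4] ≥ -3 ∨ 2*w > -4
Before w := w + pos + 1: vec[4] ≥ -3 ∨ 2*pos + 2*w > -6
The weakest precondition is vec[4] ≥ -3 ∨ 2*pos + 2*w > -6.
Check whether (vec[4] ≥ -3 ∨ 2*w > -16) ∧ pos = 5 implies it.
Every state satisfying the precondition satisfies the weakest precondition: the implication holds.
Answer: valid


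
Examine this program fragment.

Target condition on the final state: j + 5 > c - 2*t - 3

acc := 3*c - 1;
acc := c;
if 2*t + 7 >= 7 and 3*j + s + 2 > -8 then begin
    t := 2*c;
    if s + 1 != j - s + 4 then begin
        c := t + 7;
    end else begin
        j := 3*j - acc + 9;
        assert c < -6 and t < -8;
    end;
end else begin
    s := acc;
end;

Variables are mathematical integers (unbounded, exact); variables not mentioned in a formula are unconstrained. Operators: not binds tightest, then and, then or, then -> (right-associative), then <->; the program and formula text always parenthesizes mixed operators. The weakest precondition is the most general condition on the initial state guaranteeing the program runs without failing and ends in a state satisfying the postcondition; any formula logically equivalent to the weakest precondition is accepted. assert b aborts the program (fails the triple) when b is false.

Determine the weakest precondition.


Working backward. After the program, the postcondition j + 5 > c - 2*t - 3 must hold; in canonical form it is j + 2*t > c - 8.
Then branch requires (2*s != j + 3 -> 2*c + j > -1) and ((not (2*s != j + 3)) -> (c < -6 and 2*c < -8 and 3*c + 3*j > acc - 17)); else branch requires j + 2*t > c - 8.
Before the if: ((2*t >= 0 and 3*j + s > -10) -> ((2*s != j + 3 -> 2*c + j > -1) and ((not (2*s != j + 3)) -> (c < -6 and 2*c < -8 and 3*c + 3*j > acc - 17)))) and ((not (2*t >= 0 and 3*j + s > -10)) -> j + 2*t > c - 8)
Before acc := c: ((2*t >= 0 and 3*j + s > -10) -> ((2*s != j + 3 -> 2*c + j > -1) and ((not (2*s != j + 3)) -> (c < -6 and 2*c < -8 and 2*c + 3*j > -17)))) and ((not (2*t >= 0 and 3*j + s > -10)) -> j + 2*t > c - 8)
Before acc := 3*c - 1: ((2*t >= 0 and 3*j + s > -10) -> ((2*s != j + 3 -> 2*c + j > -1) and ((not (2*s != j + 3)) -> (c < -6 and 2*c < -8 and 2*c + 3*j > -17)))) and ((not (2*t >= 0 and 3*j + s > -10)) -> j + 2*t > c - 8)
Answer: WP = ((2*t >= 0 and 3*j + s > -10) -> ((2*s != j + 3 -> 2*c + j > -1) and ((not (2*s != j + 3)) -> (c < -6 and 2*c < -8 and 2*c + 3*j > -17)))) and ((not (2*t >= 0 and 3*j + s > -10)) -> j + 2*t > c - 8)


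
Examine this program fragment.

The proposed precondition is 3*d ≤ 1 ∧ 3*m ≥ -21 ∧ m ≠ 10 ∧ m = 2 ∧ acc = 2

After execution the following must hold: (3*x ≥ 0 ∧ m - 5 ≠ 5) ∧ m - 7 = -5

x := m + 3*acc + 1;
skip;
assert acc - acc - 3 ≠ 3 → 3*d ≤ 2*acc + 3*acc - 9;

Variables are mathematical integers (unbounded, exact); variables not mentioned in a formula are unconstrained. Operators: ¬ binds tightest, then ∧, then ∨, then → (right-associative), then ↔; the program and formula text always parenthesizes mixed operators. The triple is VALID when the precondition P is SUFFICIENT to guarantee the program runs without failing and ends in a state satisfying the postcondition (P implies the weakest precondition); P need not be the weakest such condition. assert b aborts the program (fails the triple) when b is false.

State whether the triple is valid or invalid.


Working backward. After the program, the postcondition (3*x ≥ 0 ∧ m - 5 ≠ 5) ∧ m - 7 = -5 must hold; in canonical form it is 3*x ≥ 0 ∧ m ≠ 10 ∧ m = 2.
Before assert acc - acc - 3 ≠ 3 → 3*d ≤ 2*acc + 3*acc - 9: 3*d ≤ 5*acc - 9 ∧ 3*x ≥ 0 ∧ m ≠ 10 ∧ m = 2
Before skip: 3*d ≤ 5*acc - 9 ∧ 3*x ≥ 0 ∧ m ≠ 10 ∧ m = 2
Before x := m + 3*acc + 1: 3*d ≤ 5*acc - 9 ∧ 9*acc + 3*m ≥ -3 ∧ m ≠ 10 ∧ m = 2
The weakest precondition is 3*d ≤ 5*acc - 9 ∧ 9*acc + 3*m ≥ -3 ∧ m ≠ 10 ∧ m = 2.
Check whether 3*d ≤ 1 ∧ 3*m ≥ -21 ∧ m ≠ 10 ∧ m = 2 ∧ acc = 2 implies it.
Every state satisfying the precondition satisfies the weakest precondition: the implication holds.
Answer: valid


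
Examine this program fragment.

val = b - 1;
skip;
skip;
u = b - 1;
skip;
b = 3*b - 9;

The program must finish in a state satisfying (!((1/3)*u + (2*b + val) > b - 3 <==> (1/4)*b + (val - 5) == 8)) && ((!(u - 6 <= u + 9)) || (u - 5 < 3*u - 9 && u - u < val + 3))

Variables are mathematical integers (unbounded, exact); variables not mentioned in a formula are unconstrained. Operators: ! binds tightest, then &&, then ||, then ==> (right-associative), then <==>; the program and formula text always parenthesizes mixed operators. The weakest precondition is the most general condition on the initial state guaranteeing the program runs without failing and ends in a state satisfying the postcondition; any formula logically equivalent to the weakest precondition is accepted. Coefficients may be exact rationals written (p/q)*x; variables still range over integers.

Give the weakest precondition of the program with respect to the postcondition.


Working backward. After the program, the postcondition (!((1/3)*u + (2*b + val) > b - 3 <==> (1/4)*b + (val - 5) == 8)) && ((!(u - 6 <= u + 9)) || (u - 5 < 3*u - 9 && u - u < val + 3)) must hold; in canonical form it is (!(b + (1/3)*u + val > -3 <==> (1/4)*b + val == 13)) && 2*u > 4 && val > -3.
Before b := 3*b - 9: (!(3*b + (1/3)*u + val > 6 <==> (3/4)*b + val == 61/4)) && 2*u > 4 && val > -3
Before skip: (!(3*b + (1/3)*u + val > 6 <==> (3/4)*b + val == 61/4)) && 2*u > 4 && val > -3
Before u := b - 1: (!((10/3)*b + val > 19/3 <==> (3/4)*b + val == 61/4)) && 2*b > 6 && val > -3
Before skip: (!((10/3)*b + val > 19/3 <==> (3/4)*b + val == 61/4)) && 2*b > 6 && val > -3
Before skip: (!((10/3)*b + val > 19/3 <==> (3/4)*b + val == 61/4)) && 2*b > 6 && val > -3
Before val := b - 1: (!((13/3)*b > 22/3 <==> (7/4)*b == 65/4)) && 2*b > 6 && b > -2
Answer: WP = (!((13/3)*b > 22/3 <==> (7/4)*b == 65/4)) && 2*b > 6 && b > -2


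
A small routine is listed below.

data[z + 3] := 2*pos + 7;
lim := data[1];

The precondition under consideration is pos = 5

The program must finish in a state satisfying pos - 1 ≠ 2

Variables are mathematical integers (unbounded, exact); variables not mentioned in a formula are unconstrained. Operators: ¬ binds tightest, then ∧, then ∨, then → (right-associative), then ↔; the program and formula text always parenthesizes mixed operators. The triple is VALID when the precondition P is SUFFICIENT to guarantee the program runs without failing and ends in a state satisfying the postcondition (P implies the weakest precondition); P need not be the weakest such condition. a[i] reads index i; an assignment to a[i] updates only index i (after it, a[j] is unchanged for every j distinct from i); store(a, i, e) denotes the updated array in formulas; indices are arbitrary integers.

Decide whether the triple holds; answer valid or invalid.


Working backward. After the program, the postcondition pos - 1 ≠ 2 must hold; in canonical form it is pos ≠ 3.
Before lim := data[1]: pos ≠ 3
Before data[z + 3] := 2*pos + 7: pos ≠ 3
The weakest precondition is pos ≠ 3.
Check whether pos = 5 implies it.
Every state satisfying the precondition satisfies the weakest precondition: the implication holds.
Answer: valid


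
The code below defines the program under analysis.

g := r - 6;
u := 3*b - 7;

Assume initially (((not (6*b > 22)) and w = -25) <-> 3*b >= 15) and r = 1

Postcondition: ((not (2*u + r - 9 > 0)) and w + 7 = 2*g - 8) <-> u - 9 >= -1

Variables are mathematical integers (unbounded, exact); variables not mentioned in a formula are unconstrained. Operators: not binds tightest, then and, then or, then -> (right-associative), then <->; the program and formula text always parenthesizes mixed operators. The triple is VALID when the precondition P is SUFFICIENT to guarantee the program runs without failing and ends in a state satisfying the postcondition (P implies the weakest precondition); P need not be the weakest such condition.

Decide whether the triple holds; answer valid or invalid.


Working backward. After the program, the postcondition ((not (2*u + r - 9 > 0)) and w + 7 = 2*g - 8) <-> u - 9 >= -1 must hold; in canonical form it is ((not (r + 2*u > 9)) and w = 2*g - 15) <-> u >= 8.
Before u := 3*b - 7: ((not (6*b + r > 23)) and w = 2*g - 15) <-> 3*b >= 15
Before g := r - 6: ((not (6*b + r > 23)) and w = 2*r - 27) <-> 3*b >= 15
The weakest precondition is ((not (6*b + r > 23)) and w = 2*r - 27) <-> 3*b >= 15.
Check whether (((not (6*b > 22)) and w = -25) <-> 3*b >= 15) and r = 1 implies it.
Every state satisfying the precondition satisfies the weakest precondition: the implication holds.
Answer: valid


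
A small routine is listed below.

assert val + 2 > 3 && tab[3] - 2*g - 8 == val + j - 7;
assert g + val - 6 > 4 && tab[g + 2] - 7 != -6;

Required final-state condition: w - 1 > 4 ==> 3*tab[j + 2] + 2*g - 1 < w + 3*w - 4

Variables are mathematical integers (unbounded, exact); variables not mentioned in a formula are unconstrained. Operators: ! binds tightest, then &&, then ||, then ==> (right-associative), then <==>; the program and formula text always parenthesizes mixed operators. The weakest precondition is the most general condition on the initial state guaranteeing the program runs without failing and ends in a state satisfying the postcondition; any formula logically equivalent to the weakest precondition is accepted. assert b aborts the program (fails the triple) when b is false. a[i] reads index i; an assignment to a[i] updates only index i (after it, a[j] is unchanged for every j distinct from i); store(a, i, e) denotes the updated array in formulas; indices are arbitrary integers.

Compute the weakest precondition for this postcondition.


Working backward. After the program, the postcondition w - 1 > 4 ==> 3*tab[j + 2] + 2*g - 1 < w + 3*w - 4 must hold; in canonical form it is w > 5 ==> 3*tab[j + 2] + 2*g < 4*w - 3.
Before assert g + val - 6 > 4 && tab[g + 2] - 7 != -6: g + val > 10 && tab[g + 2] != 1 && (w > 5 ==> 3*tab[j + 2] + 2*g < 4*w - 3)
Before assert val + 2 > 3 && tab[3] - 2*g - 8 == val + j - 7: val > 1 && tab[3] == 2*g + j + val + 1 && g + val > 10 && tab[g + 2] != 1 && (w > 5 ==> 3*tab[j + 2] + 2*g < 4*w - 3)
Answer: WP = val > 1 && tab[3] == 2*g + j + val + 1 && g + val > 10 && tab[g + 2] != 1 && (w > 5 ==> 3*tab[j + 2] + 2*g < 4*w - 3)


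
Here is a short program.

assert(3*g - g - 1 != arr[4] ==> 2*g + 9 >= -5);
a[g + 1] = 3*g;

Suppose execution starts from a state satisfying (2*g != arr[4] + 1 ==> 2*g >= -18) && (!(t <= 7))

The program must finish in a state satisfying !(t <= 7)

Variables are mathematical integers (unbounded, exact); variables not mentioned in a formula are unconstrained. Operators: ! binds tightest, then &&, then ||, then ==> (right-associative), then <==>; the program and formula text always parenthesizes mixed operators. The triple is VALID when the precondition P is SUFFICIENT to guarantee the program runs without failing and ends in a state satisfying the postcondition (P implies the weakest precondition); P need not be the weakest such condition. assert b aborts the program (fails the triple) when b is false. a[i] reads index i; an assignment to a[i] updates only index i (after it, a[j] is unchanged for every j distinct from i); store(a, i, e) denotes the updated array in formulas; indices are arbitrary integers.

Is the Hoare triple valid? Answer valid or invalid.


Working backward. After the program, !(t <= 7) must hold.
Before a[g + 1] := 3*g: !(t <= 7)
Before assert 3*g - g - 1 != arr[4] ==> 2*g + 9 >= -5: (2*g != arr[4] + 1 ==> 2*g >= -14) && (!(t <= 7))
The weakest precondition is (2*g != arr[4] + 1 ==> 2*g >= -14) && (!(t <= 7)).
Check whether (2*g != arr[4] + 1 ==> 2*g >= -18) && (!(t <= 7)) implies it.
Countermodel: at the initial state arr = {[4] = -16, elsewhere -16}, g = -8, t = 8, the precondition holds but the weakest precondition fails.
Answer: invalid


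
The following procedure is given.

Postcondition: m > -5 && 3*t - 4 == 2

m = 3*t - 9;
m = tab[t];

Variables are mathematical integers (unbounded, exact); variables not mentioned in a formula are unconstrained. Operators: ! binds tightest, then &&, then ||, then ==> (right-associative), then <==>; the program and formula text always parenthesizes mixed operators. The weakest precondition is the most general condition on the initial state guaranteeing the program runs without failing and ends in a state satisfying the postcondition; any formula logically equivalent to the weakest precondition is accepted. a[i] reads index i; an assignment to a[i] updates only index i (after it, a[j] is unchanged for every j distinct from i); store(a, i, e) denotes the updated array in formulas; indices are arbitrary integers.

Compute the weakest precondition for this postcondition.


Working backward. After the program, the postcondition m > -5 && 3*t - 4 == 2 must hold; in canonical form it is m > -5 && 3*t == 6.
Before m := tab[t]: tab[t] > -5 && 3*t == 6
Before m := 3*t - 9: tab[t] > -5 && 3*t == 6
Answer: WP = tab[t] > -5 && 3*t == 6


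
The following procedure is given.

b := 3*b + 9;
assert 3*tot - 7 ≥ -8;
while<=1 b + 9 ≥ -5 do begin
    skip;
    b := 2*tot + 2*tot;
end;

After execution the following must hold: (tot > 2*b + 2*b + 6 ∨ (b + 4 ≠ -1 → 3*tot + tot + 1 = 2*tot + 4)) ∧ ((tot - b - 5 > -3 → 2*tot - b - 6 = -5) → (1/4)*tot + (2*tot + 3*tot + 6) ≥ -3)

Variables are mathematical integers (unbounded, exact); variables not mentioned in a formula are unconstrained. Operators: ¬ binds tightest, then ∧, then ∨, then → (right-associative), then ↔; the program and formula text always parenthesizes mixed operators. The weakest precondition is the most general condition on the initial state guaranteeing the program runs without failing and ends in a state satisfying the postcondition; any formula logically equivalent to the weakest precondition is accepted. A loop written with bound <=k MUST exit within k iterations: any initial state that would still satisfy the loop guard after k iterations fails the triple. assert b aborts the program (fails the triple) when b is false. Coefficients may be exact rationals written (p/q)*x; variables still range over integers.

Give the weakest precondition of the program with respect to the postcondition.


Working backward. After the program, the postcondition (tot > 2*b + 2*b + 6 ∨ (b + 4 ≠ -1 → 3*tot + tot + 1 = 2*tot + 4)) ∧ ((tot - b - 5 > -3 → 2*tot - b - 6 = -5) → (1/4)*tot + (2*tot + 3*tot + 6) ≥ -3) must hold; in canonical form it is (tot > 4*b + 6 ∨ (b ≠ -5 → 2*tot = 3)) ∧ ((tot > b + 2 → 2*tot = b + 1) → (21/4)*tot ≥ -9).
Before the loop (bound <=1), unroll the exhaustion recursion (WP_0 = exit-now case; WP_j = one more guarded iteration, up to j = 1):
  WP_0: (¬(b ≥ -14)) ∧ (tot > 4*b + 6 ∨ (b ≠ -5 → 2*tot = 3)) ∧ ((tot > b + 2 → 2*tot = b + 1) → (21/4)*tot ≥ -9)
  WP_1: (b ≥ -14 → ((¬(4*tot ≥ -14)) ∧ (15*tot < -6 ∨ (4*tot ≠ -5 → 2*tot = 3)) ∧ ((3*tot < -2 → 2*tot = -1) → (21/4)*tot ≥ -9))) ∧ ((¬(b ≥ -14)) → ((tot > 4*b + 6 ∨ (b ≠ -5 → 2*tot = 3)) ∧ ((tot > b + 2 → 2*tot = b + 1) → (21/4)*tot ≥ -9)))
So before the loop: (b ≥ -14 → ((¬(4*tot ≥ -14)) ∧ (15*tot < -6 ∨ (4*tot ≠ -5 → 2*tot = 3)) ∧ ((3*tot < -2 → 2*tot = -1) → (21/4)*tot ≥ -9))) ∧ ((¬(b ≥ -14)) → ((tot > 4*b + 6 ∨ (b ≠ -5 → 2*tot = 3)) ∧ ((tot > b + 2 → 2*tot = b + 1) → (21/4)*tot ≥ -9)))
Before assert 3*tot - 7 ≥ -8: 3*tot ≥ -1 ∧ (b ≥ -14 → ((¬(4*tot ≥ -14)) ∧ (15*tot < -6 ∨ (4*tot ≠ -5 → 2*tot = 3)) ∧ ((3*tot < -2 → 2*tot = -1) → (21/4)*tot ≥ -9))) ∧ ((¬(b ≥ -14)) → ((tot > 4*b + 6 ∨ (b ≠ -5 → 2*tot = 3)) ∧ ((tot > b + 2 → 2*tot = b + 1) → (21/4)*tot ≥ -9)))
Before b := 3*b + 9: 3*tot ≥ -1 ∧ (3*b ≥ -23 → ((¬(4*tot ≥ -14)) ∧ (15*tot < -6 ∨ (4*tot ≠ -5 → 2*tot = 3)) ∧ ((3*tot < -2 → 2*tot = -1) → (21/4)*tot ≥ -9))) ∧ ((¬(3*b ≥ -23)) → ((tot > 12*b + 42 ∨ (3*b ≠ -14 → 2*tot = 3)) ∧ ((tot > 3*b + 11 → 2*tot = 3*b + 10) → (21/4)*tot ≥ -9)))
Answer: WP = 3*tot ≥ -1 ∧ (3*b ≥ -23 → ((¬(4*tot ≥ -14)) ∧ (15*tot < -6 ∨ (4*tot ≠ -5 → 2*tot = 3)) ∧ ((3*tot < -2 → 2*tot = -1) → (21/4)*tot ≥ -9))) ∧ ((¬(3*b ≥ -23)) → ((tot > 12*b + 42 ∨ (3*b ≠ -14 → 2*tot = 3)) ∧ ((tot > 3*b + 11 → 2*tot = 3*b + 10) → (21/4)*tot ≥ -9)))


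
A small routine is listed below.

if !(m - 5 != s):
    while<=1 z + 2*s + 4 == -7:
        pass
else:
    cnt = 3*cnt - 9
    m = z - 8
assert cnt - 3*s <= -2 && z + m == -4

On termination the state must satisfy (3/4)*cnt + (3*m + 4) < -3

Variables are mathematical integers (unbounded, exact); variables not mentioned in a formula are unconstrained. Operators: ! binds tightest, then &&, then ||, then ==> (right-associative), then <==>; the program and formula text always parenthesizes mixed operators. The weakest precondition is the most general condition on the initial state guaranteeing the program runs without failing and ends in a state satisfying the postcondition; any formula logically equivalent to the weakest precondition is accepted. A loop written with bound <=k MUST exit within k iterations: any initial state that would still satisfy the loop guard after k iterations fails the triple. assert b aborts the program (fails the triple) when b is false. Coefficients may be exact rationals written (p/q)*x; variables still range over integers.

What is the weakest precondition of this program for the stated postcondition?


Working backward. After the program, the postcondition (3/4)*cnt + (3*m + 4) < -3 must hold; in canonical form it is (3/4)*cnt + 3*m < -7.
Before assert cnt - 3*s <= -2 && z + m == -4: cnt <= 3*s - 2 && m + z == -4 && (3/4)*cnt + 3*m < -7
Then branch requires (2*s + z == -11 ==> ((!(2*s + z == -11)) && cnt <= 3*s - 2 && m + z == -4 && (3/4)*cnt + 3*m < -7)) && ((!(2*s + z == -11)) ==> (cnt <= 3*s - 2 && m + z == -4 && (3/4)*cnt + 3*m < -7)); else branch requires 3*cnt <= 3*s + 7 && 2*z == 4 && (9/4)*cnt + 3*z < 95/4.
Before the if: ((!(m != s + 5)) ==> ((2*s + z == -11 ==> ((!(2*s + z == -11)) && cnt <= 3*s - 2 && m + z == -4 && (3/4)*cnt + 3*m < -7)) && ((!(2*s + z == -11)) ==> (cnt <= 3*s - 2 && m + z == -4 && (3/4)*cnt + 3*m < -7)))) && (m != s + 5 ==> (3*cnt <= 3*s + 7 && 2*z == 4 && (9/4)*cnt + 3*z < 95/4))
Answer: WP = ((!(m != s + 5)) ==> ((2*s + z == -11 ==> ((!(2*s + z == -11)) && cnt <= 3*s - 2 && m + z == -4 && (3/4)*cnt + 3*m < -7)) && ((!(2*s + z == -11)) ==> (cnt <= 3*s - 2 && m + z == -4 && (3/4)*cnt + 3*m < -7)))) && (m != s + 5 ==> (3*cnt <= 3*s + 7 && 2*z == 4 && (9/4)*cnt + 3*z < 95/4))


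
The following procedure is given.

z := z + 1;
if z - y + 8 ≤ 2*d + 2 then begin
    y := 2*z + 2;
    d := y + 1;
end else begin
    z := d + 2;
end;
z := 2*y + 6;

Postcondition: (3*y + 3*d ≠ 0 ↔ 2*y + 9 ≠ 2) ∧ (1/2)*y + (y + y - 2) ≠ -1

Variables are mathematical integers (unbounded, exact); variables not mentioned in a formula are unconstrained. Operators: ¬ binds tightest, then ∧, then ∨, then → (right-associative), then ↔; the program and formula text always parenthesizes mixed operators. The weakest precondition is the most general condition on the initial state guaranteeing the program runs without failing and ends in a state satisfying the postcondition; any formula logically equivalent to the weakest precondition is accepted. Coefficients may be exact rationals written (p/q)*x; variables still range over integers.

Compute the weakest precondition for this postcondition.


Working backward. After the program, the postcondition (3*y + 3*d ≠ 0 ↔ 2*y + 9 ≠ 2) ∧ (1/2)*y + (y + y - 2) ≠ -1 must hold; in canonical form it is (3*d + 3*y ≠ 0 ↔ 2*y ≠ -7) ∧ (5/2)*y ≠ 1.
Before z := 2*y + 6: (3*d + 3*y ≠ 0 ↔ 2*y ≠ -7) ∧ (5/2)*y ≠ 1
Then branch requires (12*z ≠ -15 ↔ 4*z ≠ -11) ∧ 5*z ≠ -4; else branch requires (3*d + 3*y ≠ 0 ↔ 2*y ≠ -7) ∧ (5/2)*y ≠ 1.
Before the if: (z ≤ 2*d + y - 6 → ((12*z ≠ -15 ↔ 4*z ≠ -11) ∧ 5*z ≠ -4)) ∧ ((¬(z ≤ 2*d + y - 6)) → ((3*d + 3*y ≠ 0 ↔ 2*y ≠ -7) ∧ (5/2)*y ≠ 1))
Before z := z + 1: (z ≤ 2*d + y - 7 → ((12*z ≠ -27 ↔ 4*z ≠ -15) ∧ 5*z ≠ -9)) ∧ ((¬(z ≤ 2*d + y - 7)) → ((3*d + 3*y ≠ 0 ↔ 2*y ≠ -7) ∧ (5/2)*y ≠ 1))
Answer: WP = (z ≤ 2*d + y - 7 → ((12*z ≠ -27 ↔ 4*z ≠ -15) ∧ 5*z ≠ -9)) ∧ ((¬(z ≤ 2*d + y - 7)) → ((3*d + 3*y ≠ 0 ↔ 2*y ≠ -7) ∧ (5/2)*y ≠ 1))


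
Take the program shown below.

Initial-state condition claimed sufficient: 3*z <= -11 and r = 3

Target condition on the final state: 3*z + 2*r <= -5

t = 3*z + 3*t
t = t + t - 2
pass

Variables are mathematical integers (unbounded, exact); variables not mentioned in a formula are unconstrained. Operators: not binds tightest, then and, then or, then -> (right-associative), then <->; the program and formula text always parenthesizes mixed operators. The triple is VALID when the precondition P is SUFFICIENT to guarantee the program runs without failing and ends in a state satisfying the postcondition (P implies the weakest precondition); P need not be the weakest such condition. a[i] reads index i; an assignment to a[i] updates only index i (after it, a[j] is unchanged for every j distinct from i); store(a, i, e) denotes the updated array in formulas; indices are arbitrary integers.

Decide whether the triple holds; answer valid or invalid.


Working backward. After the program, the postcondition 3*z + 2*r <= -5 must hold; in canonical form it is 2*r + 3*z <= -5.
Before skip: 2*r + 3*z <= -5
Before t := t + t - 2: 2*r + 3*z <= -5
Before t := 3*z + 3*t: 2*r + 3*z <= -5
The weakest precondition is 2*r + 3*z <= -5.
Check whether 3*z <= -11 and r = 3 implies it.
Every state satisfying the precondition satisfies the weakest precondition: the implication holds.
Answer: valid


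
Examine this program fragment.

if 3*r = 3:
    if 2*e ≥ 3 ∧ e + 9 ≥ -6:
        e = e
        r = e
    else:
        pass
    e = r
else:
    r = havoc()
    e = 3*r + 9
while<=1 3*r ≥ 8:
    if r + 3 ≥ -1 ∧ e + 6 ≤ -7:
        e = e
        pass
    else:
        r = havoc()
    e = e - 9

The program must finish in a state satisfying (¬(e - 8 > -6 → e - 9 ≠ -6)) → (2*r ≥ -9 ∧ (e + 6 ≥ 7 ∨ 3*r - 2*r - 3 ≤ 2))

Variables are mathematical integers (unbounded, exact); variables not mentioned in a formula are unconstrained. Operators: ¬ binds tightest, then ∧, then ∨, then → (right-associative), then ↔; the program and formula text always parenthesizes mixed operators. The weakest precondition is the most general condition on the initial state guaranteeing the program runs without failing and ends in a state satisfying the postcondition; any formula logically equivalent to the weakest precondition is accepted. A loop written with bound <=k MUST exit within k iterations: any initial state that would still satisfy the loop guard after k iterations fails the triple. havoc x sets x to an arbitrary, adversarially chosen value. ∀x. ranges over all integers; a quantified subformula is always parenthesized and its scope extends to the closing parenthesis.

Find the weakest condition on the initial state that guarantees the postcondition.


Working backward. After the program, the postcondition (¬(e - 8 > -6 → e - 9 ≠ -6)) → (2*r ≥ -9 ∧ (e + 6 ≥ 7 ∨ 3*r - 2*r - 3 ≤ 2)) must hold; in canonical form it is (¬(e > 2 → e ≠ 3)) → (2*r ≥ -9 ∧ (e ≥ 1 ∨ r ≤ 5)).
Before the loop (bound <=1), unroll the exhaustion recursion (WP_0 = exit-now case; WP_j = one more guarded iteration, up to j = 1):
  WP_0: (¬(3*r ≥ 8)) ∧ ((¬(e > 2 → e ≠ 3)) → (2*r ≥ -9 ∧ (e ≥ 1 ∨ r ≤ 5)))
  WP_1: (3*r ≥ 8 → (((r ≥ -4 ∧ e ≤ -13) → ((¬(3*r ≥ 8)) ∧ ((¬(e > 11 → e ≠ 12)) → (2*r ≥ -9 ∧ (e ≥ 10 ∨ r ≤ 5))))) ∧ ((¬(r ≥ -4 ∧ e ≤ -13)) → (∀r_1. ((¬(3*r_1 ≥ 8)) ∧ ((¬(e > 11 → e ≠ 12)) → (2*r_1 ≥ -9 ∧ (e ≥ 10 ∨ r_1 ≤ 5)))))))) ∧ ((¬(3*r ≥ 8)) → ((¬(e > 2 → e ≠ 3)) → (2*r ≥ -9 ∧ (e ≥ 1 ∨ r ≤ 5))))
So before the loop: (3*r ≥ 8 → (((r ≥ -4 ∧ e ≤ -13) → ((¬(3*r ≥ 8)) ∧ ((¬(e > 11 → e ≠ 12)) → (2*r ≥ -9 ∧ (e ≥ 10 ∨ r ≤ 5))))) ∧ ((¬(r ≥ -4 ∧ e ≤ -13)) → (∀r_1. ((¬(3*r_1 ≥ 8)) ∧ ((¬(e > 11 → e ≠ 12)) → (2*r_1 ≥ -9 ∧ (e ≥ 10 ∨ r_1 ≤ 5)))))))) ∧ ((¬(3*r ≥ 8)) → ((¬(e > 2 → e ≠ 3)) → (2*r ≥ -9 ∧ (e ≥ 1 ∨ r ≤ 5))))
Then branch requires ((2*e ≥ 3 ∧ e ≥ -15) → ((3*e ≥ 8 → (((e ≥ -4 ∧ e ≤ -13) → ((¬(3*e ≥ 8)) ∧ ((¬(e > 11 → e ≠ 12)) → (2*e ≥ -9 ∧ (e ≥ 10 ∨ e ≤ 5))))) ∧ ((¬(e ≥ -4 ∧ e ≤ -13)) → (∀r_1. ((¬(3*r_1 ≥ 8)) ∧ ((¬(e > 11 → e ≠ 12)) → (2*r_1 ≥ -9 ∧ (e ≥ 10 ∨ r_1 ≤ 5)))))))) ∧ ((¬(3*e ≥ 8)) → ((¬(e > 2 → e ≠ 3)) → (2*e ≥ -9 ∧ (e ≥ 1 ∨ e ≤ 5)))))) ∧ ((¬(2*e ≥ 3 ∧ e ≥ -15)) → ((3*r ≥ 8 → (((r ≥ -4 ∧ r ≤ -13) → ((¬(3*r ≥ 8)) ∧ ((¬(r > 11 → r ≠ 12)) → (2*r ≥ -9 ∧ (r ≥ 10 ∨ r ≤ 5))))) ∧ ((¬(r ≥ -4 ∧ r ≤ -13)) → (∀r_1. ((¬(3*r_1 ≥ 8)) ∧ ((¬(r > 11 → r ≠ 12)) → (2*r_1 ≥ -9 ∧ (r ≥ 10 ∨ r_1 ≤ 5)))))))) ∧ ((¬(3*r ≥ 8)) → ((¬(r > 2 → r ≠ 3)) → (2*r ≥ -9 ∧ (r ≥ 1 ∨ r ≤ 5)))))); else branch requires ∀r_2. ((3*r_2 ≥ 8 → (((r_2 ≥ -4 ∧ 3*r_2 ≤ -22) → ((¬(3*r_2 ≥ 8)) ∧ ((¬(3*r_2 > 2 → 3*r_2 ≠ 3)) → (2*r_2 ≥ -9 ∧ (3*r_2 ≥ 1 ∨ r_2 ≤ 5))))) ∧ ((¬(r_2 ≥ -4 ∧ 3*r_2 ≤ -22)) → (∀r_1. ((¬(3*r_1 ≥ 8)) ∧ ((¬(3*r_2 > 2 → 3*r_2 ≠ 3)) → (2*r_1 ≥ -9 ∧ (3*r_2 ≥ 1 ∨ r_1 ≤ 5)))))))) ∧ ((¬(3*r_2 ≥ 8)) → ((¬(3*r_2 > -7 → 3*r_2 ≠ -6)) → (2*r_2 ≥ -9 ∧ (3*r_2 ≥ -8 ∨ r_2 ≤ 5))))).
Before the if: (3*r = 3 → (((2*e ≥ 3 ∧ e ≥ -15) → ((3*e ≥ 8 → (((e ≥ -4 ∧ e ≤ -13) → ((¬(3*e ≥ 8)) ∧ ((¬(e > 11 → e ≠ 12)) → (2*e ≥ -9 ∧ (e ≥ 10 ∨ e ≤ 5))))) ∧ ((¬(e ≥ -4 ∧ e ≤ -13)) → (∀r_1. ((¬(3*r_1 ≥ 8)) ∧ ((¬(e > 11 → e ≠ 12)) → (2*r_1 ≥ -9 ∧ (e ≥ 10 ∨ r_1 ≤ 5)))))))) ∧ ((¬(3*e ≥ 8)) → ((¬(e > 2 → e ≠ 3)) → (2*e ≥ -9 ∧ (e ≥ 1 ∨ e ≤ 5)))))) ∧ ((¬(2*e ≥ 3 ∧ e ≥ -15)) → ((3*r ≥ 8 → (((r ≥ -4 ∧ r ≤ -13) → ((¬(3*r ≥ 8)) ∧ ((¬(r > 11 → r ≠ 12)) → (2*r ≥ -9 ∧ (r ≥ 10 ∨ r ≤ 5))))) ∧ ((¬(r ≥ -4 ∧ r ≤ -13)) → (∀r_1. ((¬(3*r_1 ≥ 8)) ∧ ((¬(r > 11 → r ≠ 12)) → (2*r_1 ≥ -9 ∧ (r ≥ 10 ∨ r_1 ≤ 5)))))))) ∧ ((¬(3*r ≥ 8)) → ((¬(r > 2 → r ≠ 3)) → (2*r ≥ -9 ∧ (r ≥ 1 ∨ r ≤ 5)))))))) ∧ ((¬(3*r = 3)) → (∀r_2. ((3*r_2 ≥ 8 → (((r_2 ≥ -4 ∧ 3*r_2 ≤ -22) → ((¬(3*r_2 ≥ 8)) ∧ ((¬(3*r_2 > 2 → 3*r_2 ≠ 3)) → (2*r_2 ≥ -9 ∧ (3*r_2 ≥ 1 ∨ r_2 ≤ 5))))) ∧ ((¬(r_2 ≥ -4 ∧ 3*r_2 ≤ -22)) → (∀r_1. ((¬(3*r_1 ≥ 8)) ∧ ((¬(3*r_2 > 2 → 3*r_2 ≠ 3)) → (2*r_1 ≥ -9 ∧ (3*r_2 ≥ 1 ∨ r_1 ≤ 5)))))))) ∧ ((¬(3*r_2 ≥ 8)) → ((¬(3*r_2 > -7 → 3*r_2 ≠ -6)) → (2*r_2 ≥ -9 ∧ (3*r_2 ≥ -8 ∨ r_2 ≤ 5)))))))
Answer: WP = (3*r = 3 → (((2*e ≥ 3 ∧ e ≥ -15) → ((3*e ≥ 8 → (((e ≥ -4 ∧ e ≤ -13) → ((¬(3*e ≥ 8)) ∧ ((¬(e > 11 → e ≠ 12)) → (2*e ≥ -9 ∧ (e ≥ 10 ∨ e ≤ 5))))) ∧ ((¬(e ≥ -4 ∧ e ≤ -13)) → (∀r_1. ((¬(3*r_1 ≥ 8)) ∧ ((¬(e > 11 → e ≠ 12)) → (2*r_1 ≥ -9 ∧ (e ≥ 10 ∨ r_1 ≤ 5)))))))) ∧ ((¬(3*e ≥ 8)) → ((¬(e > 2 → e ≠ 3)) → (2*e ≥ -9 ∧ (e ≥ 1 ∨ e ≤ 5)))))) ∧ ((¬(2*e ≥ 3 ∧ e ≥ -15)) → ((3*r ≥ 8 → (((r ≥ -4 ∧ r ≤ -13) → ((¬(3*r ≥ 8)) ∧ ((¬(r > 11 → r ≠ 12)) → (2*r ≥ -9 ∧ (r ≥ 10 ∨ r ≤ 5))))) ∧ ((¬(r ≥ -4 ∧ r ≤ -13)) → (∀r_1. ((¬(3*r_1 ≥ 8)) ∧ ((¬(r > 11 → r ≠ 12)) → (2*r_1 ≥ -9 ∧ (r ≥ 10 ∨ r_1 ≤ 5)))))))) ∧ ((¬(3*r ≥ 8)) → ((¬(r > 2 → r ≠ 3)) → (2*r ≥ -9 ∧ (r ≥ 1 ∨ r ≤ 5)))))))) ∧ ((¬(3*r = 3)) → (∀r_2. ((3*r_2 ≥ 8 → (((r_2 ≥ -4 ∧ 3*r_2 ≤ -22) → ((¬(3*r_2 ≥ 8)) ∧ ((¬(3*r_2 > 2 → 3*r_2 ≠ 3)) → (2*r_2 ≥ -9 ∧ (3*r_2 ≥ 1 ∨ r_2 ≤ 5))))) ∧ ((¬(r_2 ≥ -4 ∧ 3*r_2 ≤ -22)) → (∀r_1. ((¬(3*r_1 ≥ 8)) ∧ ((¬(3*r_2 > 2 → 3*r_2 ≠ 3)) → (2*r_1 ≥ -9 ∧ (3*r_2 ≥ 1 ∨ r_1 ≤ 5)))))))) ∧ ((¬(3*r_2 ≥ 8)) → ((¬(3*r_2 > -7 → 3*r_2 ≠ -6)) → (2*r_2 ≥ -9 ∧ (3*r_2 ≥ -8 ∨ r_2 ≤ 5)))))))


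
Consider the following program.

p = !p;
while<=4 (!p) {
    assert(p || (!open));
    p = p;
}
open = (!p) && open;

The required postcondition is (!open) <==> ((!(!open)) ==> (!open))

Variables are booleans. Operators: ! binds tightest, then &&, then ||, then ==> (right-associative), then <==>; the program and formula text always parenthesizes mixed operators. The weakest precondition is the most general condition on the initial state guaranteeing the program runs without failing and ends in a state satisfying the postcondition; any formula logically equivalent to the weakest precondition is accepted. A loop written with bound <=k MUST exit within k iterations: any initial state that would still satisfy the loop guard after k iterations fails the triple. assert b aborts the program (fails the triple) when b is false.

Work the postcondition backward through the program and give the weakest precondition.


Working backward. After the program, the postcondition (!open) <==> ((!(!open)) ==> (!open)) must hold; in canonical form it is (!open) <==> (open ==> (!open)).
Before open := (!p) && open: (!((!p) && open)) <==> (((!p) && open) ==> (!((!p) && open)))
Before the loop (bound <=4), unroll the exhaustion recursion (WP_0 = exit-now case; WP_j = one more guarded iteration, up to j = 4):
  WP_0: p && ((!((!p) && open)) <==> (((!p) && open) ==> (!((!p) && open))))
  WP_1: ((!p) ==> ((p || (!open)) && p && ((!((!p) && open)) <==> (((!p) && open) ==> (!((!p) && open)))))) && (p ==> ((!((!p) && open)) <==> (((!p) && open) ==> (!((!p) && open)))))
  WP_2: ((!p) ==> ((p || (!open)) && ((!p) ==> ((p || (!open)) && p && ((!((!p) && open)) <==> (((!p) && open) ==> (!((!p) && open)))))) && (p ==> ((!((!p) && open)) <==> (((!p) && open) ==> (!((!p) && open))))))) && (p ==> ((!((!p) && open)) <==> (((!p) && open) ==> (!((!p) && open)))))
  WP_3: ((!p) ==> ((p || (!open)) && ((!p) ==> ((p || (!open)) && ((!p) ==> ((p || (!open)) && p && ((!((!p) && open)) <==> (((!p) && open) ==> (!((!p) && open)))))) && (p ==> ((!((!p) && open)) <==> (((!p) && open) ==> (!((!p) && open))))))) && (p ==> ((!((!p) && open)) <==> (((!p) && open) ==> (!((!p) && open))))))) && (p ==> ((!((!p) && open)) <==> (((!p) && open) ==> (!((!p) && open)))))
  WP_4: ((!p) ==> ((p || (!open)) && ((!p) ==> ((p || (!open)) && ((!p) ==> ((p || (!open)) && ((!p) ==> ((p || (!open)) && p && ((!((!p) && open)) <==> (((!p) && open) ==> (!((!p) && open)))))) && (p ==> ((!((!p) && open)) <==> (((!p) && open) ==> (!((!p) && open))))))) && (p ==> ((!((!p) && open)) <==> (((!p) && open) ==> (!((!p) && open))))))) && (p ==> ((!((!p) && open)) <==> (((!p) && open) ==> (!((!p) && open))))))) && (p ==> ((!((!p) && open)) <==> (((!p) && open) ==> (!((!p) && open)))))
So before the loop: ((!p) ==> ((p || (!open)) && ((!p) ==> ((p || (!open)) && ((!p) ==> ((p || (!open)) && ((!p) ==> ((p || (!open)) && p && ((!((!p) && open)) <==> (((!p) && open) ==> (!((!p) && open)))))) && (p ==> ((!((!p) && open)) <==> (((!p) && open) ==> (!((!p) && open))))))) && (p ==> ((!((!p) && open)) <==> (((!p) && open) ==> (!((!p) && open))))))) && (p ==> ((!((!p) && open)) <==> (((!p) && open) ==> (!((!p) && open))))))) && (p ==> ((!((!p) && open)) <==> (((!p) && open) ==> (!((!p) && open)))))
Before p := !p: (p ==> (((!p) || (!open)) && (p ==> (((!p) || (!open)) && (p ==> (((!p) || (!open)) && (p ==> (((!p) || (!open)) && (!p) && ((!(p && open)) <==> ((p && open) ==> (!(p && open)))))) && ((!p) ==> ((!(p && open)) <==> ((p && open) ==> (!(p && open))))))) && ((!p) ==> ((!(p && open)) <==> ((p && open) ==> (!(p && open))))))) && ((!p) ==> ((!(p && open)) <==> ((p && open) ==> (!(p && open))))))) && ((!p) ==> ((!(p && open)) <==> ((p && open) ==> (!(p && open)))))
Answer: WP = (p ==> (((!p) || (!open)) && (p ==> (((!p) || (!open)) && (p ==> (((!p) || (!open)) && (p ==> (((!p) || (!open)) && (!p) && ((!(p && open)) <==> ((p && open) ==> (!(p && open)))))) && ((!p) ==> ((!(p && open)) <==> ((p && open) ==> (!(p && open))))))) && ((!p) ==> ((!(p && open)) <==> ((p && open) ==> (!(p && open))))))) && ((!p) ==> ((!(p && open)) <==> ((p && open) ==> (!(p && open))))))) && ((!p) ==> ((!(p && open)) <==> ((p && open) ==> (!(p && open)))))


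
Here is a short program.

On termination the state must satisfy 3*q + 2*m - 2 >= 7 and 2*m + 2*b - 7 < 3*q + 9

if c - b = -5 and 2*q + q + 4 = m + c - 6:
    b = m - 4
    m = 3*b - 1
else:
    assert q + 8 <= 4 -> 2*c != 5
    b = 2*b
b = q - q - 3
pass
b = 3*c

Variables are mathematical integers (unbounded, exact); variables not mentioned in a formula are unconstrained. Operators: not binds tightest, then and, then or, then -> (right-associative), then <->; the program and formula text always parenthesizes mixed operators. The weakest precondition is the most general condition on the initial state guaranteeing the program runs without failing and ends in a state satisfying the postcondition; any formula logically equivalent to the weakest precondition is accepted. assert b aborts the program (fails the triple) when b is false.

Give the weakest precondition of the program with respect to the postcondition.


Working backward. After the program, the postcondition 3*q + 2*m - 2 >= 7 and 2*m + 2*b - 7 < 3*q + 9 must hold; in canonical form it is 2*m + 3*q >= 9 and 2*b + 2*m < 3*q + 16.
Before b := 3*c: 2*m + 3*q >= 9 and 6*c + 2*m < 3*q + 16
Before skip: 2*m + 3*q >= 9 and 6*c + 2*m < 3*q + 16
Before b := q - q - 3: 2*m + 3*q >= 9 and 6*c + 2*m < 3*q + 16
Then branch requires 6*m + 3*q >= 35 and 6*c + 6*m < 3*q + 42; else branch requires (q <= -4 -> 2*c != 5) and 2*m + 3*q >= 9 and 6*c + 2*m < 3*q + 16.
Before the if: ((c = b - 5 and 3*q = c + m - 10) -> (6*m + 3*q >= 35 and 6*c + 6*m < 3*q + 42)) and ((not (c = b - 5 and 3*q = c + m - 10)) -> ((q <= -4 -> 2*c != 5) and 2*m + 3*q >= 9 and 6*c + 2*m < 3*q + 16))
Answer: WP = ((c = b - 5 and 3*q = c + m - 10) -> (6*m + 3*q >= 35 and 6*c + 6*m < 3*q + 42)) and ((not (c = b - 5 and 3*q = c + m - 10)) -> ((q <= -4 -> 2*c != 5) and 2*m + 3*q >= 9 and 6*c + 2*m < 3*q + 16))


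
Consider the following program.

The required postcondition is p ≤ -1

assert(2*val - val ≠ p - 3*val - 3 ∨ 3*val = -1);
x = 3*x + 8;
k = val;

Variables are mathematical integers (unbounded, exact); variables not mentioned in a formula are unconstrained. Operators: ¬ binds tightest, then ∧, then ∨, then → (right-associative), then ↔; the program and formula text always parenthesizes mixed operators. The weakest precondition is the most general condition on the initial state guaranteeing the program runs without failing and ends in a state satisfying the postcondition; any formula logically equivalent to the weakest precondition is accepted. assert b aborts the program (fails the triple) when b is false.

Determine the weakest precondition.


Working backward. After the program, p ≤ -1 must hold.
Before k := val: p ≤ -1
Before x := 3*x + 8: p ≤ -1
Before assert 2*val - val ≠ p - 3*val - 3 ∨ 3*val = -1: (4*val ≠ p - 3 ∨ 3*val = -1) ∧ p ≤ -1
Answer: WP = (4*val ≠ p - 3 ∨ 3*val = -1) ∧ p ≤ -1


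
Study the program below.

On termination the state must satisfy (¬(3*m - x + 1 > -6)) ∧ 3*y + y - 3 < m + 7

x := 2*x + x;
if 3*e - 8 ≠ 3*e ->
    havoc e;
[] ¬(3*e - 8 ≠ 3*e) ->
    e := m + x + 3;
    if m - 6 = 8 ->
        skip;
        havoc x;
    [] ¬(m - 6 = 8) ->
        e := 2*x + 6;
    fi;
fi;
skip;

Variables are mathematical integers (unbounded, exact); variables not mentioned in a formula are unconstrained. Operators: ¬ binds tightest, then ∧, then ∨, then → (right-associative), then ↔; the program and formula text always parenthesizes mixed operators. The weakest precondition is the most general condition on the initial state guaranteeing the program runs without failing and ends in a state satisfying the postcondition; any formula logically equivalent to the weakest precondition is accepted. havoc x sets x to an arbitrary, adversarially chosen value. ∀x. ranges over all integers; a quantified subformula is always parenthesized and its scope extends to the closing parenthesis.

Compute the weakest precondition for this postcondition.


Working backward. After the program, the postcondition (¬(3*m - x + 1 > -6)) ∧ 3*y + y - 3 < m + 7 must hold; in canonical form it is (¬(3*m > x - 7)) ∧ 4*y < m + 10.
Before skip: (¬(3*m > x - 7)) ∧ 4*y < m + 10
Then branch requires (¬(3*m > x - 7)) ∧ 4*y < m + 10; else branch requires (m = 14 → (∀x_1. ((¬(3*m > x_1 - 7)) ∧ 4*y < m + 10))) ∧ ((¬(m = 14)) → ((¬(3*m > x - 7)) ∧ 4*y < m + 10)).
Before the if: (¬(3*m > x - 7)) ∧ 4*y < m + 10
Before x := 2*x + x: (¬(3*m > 3*x - 7)) ∧ 4*y < m + 10
Answer: WP = (¬(3*m > 3*x - 7)) ∧ 4*y < m + 10
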